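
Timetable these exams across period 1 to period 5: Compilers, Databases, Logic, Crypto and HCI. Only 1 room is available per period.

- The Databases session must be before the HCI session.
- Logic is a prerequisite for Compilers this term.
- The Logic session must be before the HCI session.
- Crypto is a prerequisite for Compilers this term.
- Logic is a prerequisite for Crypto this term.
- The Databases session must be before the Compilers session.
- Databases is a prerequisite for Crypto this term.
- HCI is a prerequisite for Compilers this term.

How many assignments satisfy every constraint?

Enumerating: HCI in period 4, Databases in period 1, Crypto in period 3, Logic in period 2, Compilers in period 5 | Logic=period 2, Compilers=period 5, Databases=period 1, Crypto=period 4, HCI=period 3 | Logic in period 1, Compilers in period 5, HCI in period 4, Databases in period 2, Crypto in period 3 | HCI -> period 3, Databases -> period 2, Logic -> period 1, Crypto -> period 4, Compilers -> period 5.

4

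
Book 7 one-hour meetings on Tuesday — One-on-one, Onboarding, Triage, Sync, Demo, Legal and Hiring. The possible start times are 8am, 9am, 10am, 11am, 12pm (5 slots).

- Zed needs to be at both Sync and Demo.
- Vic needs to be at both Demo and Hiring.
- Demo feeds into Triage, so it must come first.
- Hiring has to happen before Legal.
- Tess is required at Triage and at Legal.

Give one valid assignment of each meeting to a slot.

Onboarding -> 8am; Legal -> 10am; One-on-one -> 8am; Hiring -> 9am; Sync -> 9am; Demo -> 8am; Triage -> 9am

Checking: Demo(8am) before Triage(9am); Hiring(9am) before Legal(10am); Sync(9am) != Demo(8am); Triage(9am) != Legal(10am); Demo(8am) != Hiring(9am).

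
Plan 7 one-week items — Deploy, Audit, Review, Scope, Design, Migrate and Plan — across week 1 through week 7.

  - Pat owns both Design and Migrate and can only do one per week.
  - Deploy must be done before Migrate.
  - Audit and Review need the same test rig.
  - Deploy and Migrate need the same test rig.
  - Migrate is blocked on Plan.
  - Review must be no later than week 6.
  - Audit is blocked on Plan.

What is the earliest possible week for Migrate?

Precedence pushes Migrate to at least week 2.
Migrate at week 2 is achievable: Deploy in week 1; Migrate in week 2; Review in week 1; Plan in week 1; Audit in week 2; Design in week 1; Scope in week 1.

week 2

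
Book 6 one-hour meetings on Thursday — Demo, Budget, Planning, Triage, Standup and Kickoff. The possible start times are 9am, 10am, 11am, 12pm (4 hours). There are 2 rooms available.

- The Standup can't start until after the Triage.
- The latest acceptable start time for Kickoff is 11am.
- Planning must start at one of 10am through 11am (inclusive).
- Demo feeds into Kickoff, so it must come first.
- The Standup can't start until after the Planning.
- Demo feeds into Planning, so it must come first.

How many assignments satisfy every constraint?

Splitting on Demo: it can be 9am (34), 10am (5). Listing each branch's schedules as (Budget, Planning, Triage, Standup, Kickoff):
Demo=9am: (9am,10am,10am,11am,11am) (9am,10am,10am,12pm,11am) (9am,10am,11am,12pm,10am) (9am,10am,11am,12pm,11am) (9am,11am,10am,12pm,10am) (9am,11am,10am,12pm,11am) (9am,11am,11am,12pm,10am) (10am,10am,9am,11am,11am) (10am,10am,9am,12pm,11am) (10am,10am,11am,12pm,11am) (10am,11am,9am,12pm,10am) (10am,11am,9am,12pm,11am) (10am,11am,10am,12pm,11am) (10am,11am,11am,12pm,10am) (11am,10am,9am,11am,10am) (11am,10am,9am,12pm,10am) (11am,10am,9am,12pm,11am) (11am,10am,10am,12pm,11am) (11am,10am,11am,12pm,10am) (11am,11am,9am,12pm,10am) (11am,11am,10am,12pm,10am) (12pm,10am,9am,11am,10am) (12pm,10am,9am,11am,11am) (12pm,10am,9am,12pm,10am) (12pm,10am,9am,12pm,11am) (12pm,10am,10am,11am,11am) (12pm,10am,10am,12pm,11am) (12pm,10am,11am,12pm,10am) (12pm,10am,11am,12pm,11am) (12pm,11am,9am,12pm,10am) (12pm,11am,9am,12pm,11am) (12pm,11am,10am,12pm,10am) (12pm,11am,10am,12pm,11am) (12pm,11am,11am,12pm,10am) — 34.
Demo=10am: (9am,11am,9am,12pm,11am) (9am,11am,10am,12pm,11am) (10am,11am,9am,12pm,11am) (12pm,11am,9am,12pm,11am) (12pm,11am,10am,12pm,11am) — 5.
Summing: 34 + 5 = 39.

39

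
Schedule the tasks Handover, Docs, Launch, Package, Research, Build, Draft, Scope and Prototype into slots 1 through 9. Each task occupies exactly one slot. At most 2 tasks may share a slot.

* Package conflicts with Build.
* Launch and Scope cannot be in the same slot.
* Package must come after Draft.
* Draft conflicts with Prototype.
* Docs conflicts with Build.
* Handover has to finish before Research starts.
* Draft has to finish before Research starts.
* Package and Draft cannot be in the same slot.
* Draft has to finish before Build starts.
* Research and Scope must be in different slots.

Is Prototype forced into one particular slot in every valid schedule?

No

Prototype can be 1 (e.g. Handover -> 1, Launch -> 4, Draft -> 2, Build -> 4, Docs -> 2, Scope -> 5, Package -> 3, Prototype -> 1, Research -> 3) or 2 (e.g. Research -> 2, Build -> 4, Package -> 3, Draft -> 1, Scope -> 5, Launch -> 4, Handover -> 1, Docs -> 3, Prototype -> 2).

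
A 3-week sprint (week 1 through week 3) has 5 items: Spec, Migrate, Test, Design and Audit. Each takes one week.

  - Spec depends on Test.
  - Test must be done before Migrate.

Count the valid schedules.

45

Splitting on Spec: it can be week 2 (18), week 3 (27). Listing each branch's schedules as (Migrate, Test, Design, Audit) by week number:
Spec=week 2: (2,1,1,1) (2,1,1,2) (2,1,1,3) (2,1,2,1) (2,1,2,2) (2,1,2,3) (2,1,3,1) (2,1,3,2) (2,1,3,3) (3,1,1,1) (3,1,1,2) (3,1,1,3) (3,1,2,1) (3,1,2,2) (3,1,2,3) (3,1,3,1) (3,1,3,2) (3,1,3,3) — 18.
Spec=week 3: (2,1,1,1) (2,1,1,2) (2,1,1,3) (2,1,2,1) (2,1,2,2) (2,1,2,3) (2,1,3,1) (2,1,3,2) (2,1,3,3) (3,1,1,1) (3,1,1,2) (3,1,1,3) (3,1,2,1) (3,1,2,2) (3,1,2,3) (3,1,3,1) (3,1,3,2) (3,1,3,3) (3,2,1,1) (3,2,1,2) (3,2,1,3) (3,2,2,1) (3,2,2,2) (3,2,2,3) (3,2,3,1) (3,2,3,2) (3,2,3,3) — 27.
Summing: 18 + 27 = 45.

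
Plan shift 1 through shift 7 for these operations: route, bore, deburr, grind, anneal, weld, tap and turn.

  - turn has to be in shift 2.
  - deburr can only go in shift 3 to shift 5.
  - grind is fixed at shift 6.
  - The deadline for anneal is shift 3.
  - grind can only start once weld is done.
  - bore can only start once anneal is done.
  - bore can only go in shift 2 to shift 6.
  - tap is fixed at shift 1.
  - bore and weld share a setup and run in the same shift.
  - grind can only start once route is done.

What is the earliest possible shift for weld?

shift 2

Weld must be in the same shift as bore, which can't be before shift 2, so weld is at least shift 2; downstream work caps weld at shift 5.
weld at shift 2 is achievable: grind=shift 6, turn=shift 2, deburr=shift 3, weld=shift 2, tap=shift 1, route=shift 1, bore=shift 2, anneal=shift 1.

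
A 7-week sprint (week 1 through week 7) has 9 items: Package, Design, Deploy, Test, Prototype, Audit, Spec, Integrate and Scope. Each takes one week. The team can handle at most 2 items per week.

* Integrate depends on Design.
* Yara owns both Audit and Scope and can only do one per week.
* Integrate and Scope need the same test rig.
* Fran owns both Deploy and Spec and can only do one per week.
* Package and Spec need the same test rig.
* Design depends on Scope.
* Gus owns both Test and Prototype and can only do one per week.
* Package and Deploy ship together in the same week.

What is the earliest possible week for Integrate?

Precedence pushes Integrate to at least week 3.
Integrate at week 3 is achievable: Design in week 2, Test in week 1, Prototype in week 2, Deploy in week 4, Audit in week 3, Spec in week 5, Integrate in week 3, Scope in week 1, Package in week 4.

week 3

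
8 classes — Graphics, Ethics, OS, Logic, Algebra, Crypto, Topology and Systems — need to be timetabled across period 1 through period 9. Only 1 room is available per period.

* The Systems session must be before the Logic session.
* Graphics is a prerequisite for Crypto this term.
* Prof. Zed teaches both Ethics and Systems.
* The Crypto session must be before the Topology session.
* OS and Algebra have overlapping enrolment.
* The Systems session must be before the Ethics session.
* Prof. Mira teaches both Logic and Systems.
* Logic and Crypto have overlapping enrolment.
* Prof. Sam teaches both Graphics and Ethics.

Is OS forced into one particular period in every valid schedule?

OS can be period 1 (e.g. OS -> period 1; Systems -> period 4; Logic -> period 6; Ethics -> period 5; Topology -> period 7; Algebra -> period 8; Graphics -> period 2; Crypto -> period 3) or period 2 (e.g. Logic in period 6; Systems in period 4; Crypto in period 3; Graphics in period 1; Ethics in period 5; OS in period 2; Topology in period 7; Algebra in period 8).

No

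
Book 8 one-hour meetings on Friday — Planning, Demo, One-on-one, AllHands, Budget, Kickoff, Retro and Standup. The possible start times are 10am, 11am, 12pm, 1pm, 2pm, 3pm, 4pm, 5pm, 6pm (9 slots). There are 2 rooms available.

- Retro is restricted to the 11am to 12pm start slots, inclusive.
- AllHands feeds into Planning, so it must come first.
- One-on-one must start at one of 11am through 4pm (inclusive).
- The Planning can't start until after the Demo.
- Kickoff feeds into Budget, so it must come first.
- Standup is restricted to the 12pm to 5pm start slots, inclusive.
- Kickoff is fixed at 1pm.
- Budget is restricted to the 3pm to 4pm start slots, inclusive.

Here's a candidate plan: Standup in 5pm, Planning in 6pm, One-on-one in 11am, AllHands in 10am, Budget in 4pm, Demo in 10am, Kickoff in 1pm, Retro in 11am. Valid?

Valid

The Planning can't start until after the Demo — holds.
One-on-one must start at one of 11am through 4pm (inclusive) — holds.
Budget is restricted to the 3pm to 4pm start slots, inclusive — holds.
Kickoff is fixed at 1pm — holds.
Standup is restricted to the 12pm to 5pm start slots, inclusive — holds.
Retro is restricted to the 11am to 12pm start slots, inclusive — holds.
Kickoff feeds into Budget, so it must come first — holds.
There are 2 rooms available — holds.
AllHands feeds into Planning, so it must come first — holds.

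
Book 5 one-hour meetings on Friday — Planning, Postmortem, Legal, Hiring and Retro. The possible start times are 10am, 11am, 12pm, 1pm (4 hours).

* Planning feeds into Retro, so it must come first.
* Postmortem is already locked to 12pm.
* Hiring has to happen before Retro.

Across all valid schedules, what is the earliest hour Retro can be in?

Precedence pushes Retro to at least 11am.
Retro at 11am is achievable: Planning in 10am, Retro in 11am, Legal in 10am, Hiring in 10am, Postmortem in 12pm.

11am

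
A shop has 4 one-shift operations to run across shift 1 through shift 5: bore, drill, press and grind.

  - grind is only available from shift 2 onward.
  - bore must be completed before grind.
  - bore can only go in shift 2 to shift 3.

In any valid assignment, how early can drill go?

drill at shift 1 is achievable: press in shift 1; bore in shift 2; drill in shift 1; grind in shift 3.

shift 1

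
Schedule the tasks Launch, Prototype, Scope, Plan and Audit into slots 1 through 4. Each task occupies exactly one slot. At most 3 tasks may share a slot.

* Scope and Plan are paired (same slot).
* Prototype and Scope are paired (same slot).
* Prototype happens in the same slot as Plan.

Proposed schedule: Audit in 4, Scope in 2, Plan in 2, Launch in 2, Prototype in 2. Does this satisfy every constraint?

Prototype and Scope are paired (same slot) — holds.
Prototype happens in the same slot as Plan — holds.
At most 3 tasks may share a slot — violated.
Scope and Plan are paired (same slot) — holds.

No — it violates: At most 3 tasks may share a slot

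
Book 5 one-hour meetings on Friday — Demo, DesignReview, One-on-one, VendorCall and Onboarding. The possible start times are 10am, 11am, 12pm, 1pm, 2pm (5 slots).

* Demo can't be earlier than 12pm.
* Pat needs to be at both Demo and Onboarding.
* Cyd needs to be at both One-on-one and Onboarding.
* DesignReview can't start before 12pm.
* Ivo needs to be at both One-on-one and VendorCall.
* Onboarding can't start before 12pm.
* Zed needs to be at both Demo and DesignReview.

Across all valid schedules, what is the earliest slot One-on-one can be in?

10am

One-on-one at 10am is achievable: Onboarding -> 1pm, DesignReview -> 1pm, Demo -> 12pm, One-on-one -> 10am, VendorCall -> 11am.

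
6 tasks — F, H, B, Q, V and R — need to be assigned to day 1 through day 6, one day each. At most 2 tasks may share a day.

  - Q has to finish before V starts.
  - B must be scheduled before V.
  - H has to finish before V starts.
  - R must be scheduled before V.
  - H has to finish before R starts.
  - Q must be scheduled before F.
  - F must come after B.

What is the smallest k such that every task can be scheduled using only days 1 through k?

3

The precedence chain requires at least 3 distinct days.
With at most 2 per day and 6 tasks, at least 3 days are needed.
3 works (last occupied day: day 3): for example R -> day 2, F -> day 3, B -> day 1, V -> day 3, H -> day 1, Q -> day 2.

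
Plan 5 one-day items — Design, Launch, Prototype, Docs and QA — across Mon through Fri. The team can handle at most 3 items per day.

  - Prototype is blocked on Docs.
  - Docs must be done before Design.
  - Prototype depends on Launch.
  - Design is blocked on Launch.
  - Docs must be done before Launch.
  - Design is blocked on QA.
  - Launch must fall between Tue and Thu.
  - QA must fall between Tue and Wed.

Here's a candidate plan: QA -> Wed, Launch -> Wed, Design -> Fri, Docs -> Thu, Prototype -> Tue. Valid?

Design is blocked on Launch — holds.
The team can handle at most 3 items per day — holds.
Prototype is blocked on Docs — violated.
QA must fall between Tue and Wed — holds.
Design is blocked on QA — holds.
Docs must be done before Launch — violated.
Prototype depends on Launch — violated.
Docs must be done before Design — holds.
Launch must fall between Tue and Thu — holds.

Invalid. Prototype is blocked on Docs.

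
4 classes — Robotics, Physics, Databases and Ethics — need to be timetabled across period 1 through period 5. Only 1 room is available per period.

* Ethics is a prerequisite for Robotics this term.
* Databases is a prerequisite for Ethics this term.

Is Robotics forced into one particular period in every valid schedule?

Robotics can be period 3 (e.g. Robotics -> period 3; Ethics -> period 2; Physics -> period 4; Databases -> period 1) or period 4 (e.g. Ethics=period 2, Databases=period 1, Robotics=period 4, Physics=period 3).

No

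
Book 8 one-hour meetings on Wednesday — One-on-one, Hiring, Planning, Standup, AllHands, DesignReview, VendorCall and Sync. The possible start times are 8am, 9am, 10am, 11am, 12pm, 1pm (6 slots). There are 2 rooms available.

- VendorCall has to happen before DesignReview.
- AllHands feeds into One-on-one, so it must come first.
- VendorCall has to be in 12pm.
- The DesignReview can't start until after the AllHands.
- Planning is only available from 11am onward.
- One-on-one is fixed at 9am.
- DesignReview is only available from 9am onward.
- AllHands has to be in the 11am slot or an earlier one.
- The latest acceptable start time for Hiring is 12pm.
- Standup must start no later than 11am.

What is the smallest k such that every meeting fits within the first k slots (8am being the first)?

6 slots

The precedence chain requires at least 2 distinct slots.
With at most 2 per slot and 8 meetings, at least 4 slots are needed.
Propagating the time windows through the other constraints, DesignReview can't land before 1pm — that is slot 6 counting from 8am — so the schedule must run through at least 6 slots.
6 works (last occupied slot: 1pm): for example Hiring=9am, DesignReview=1pm, One-on-one=9am, AllHands=8am, Sync=10am, Standup=8am, VendorCall=12pm, Planning=11am.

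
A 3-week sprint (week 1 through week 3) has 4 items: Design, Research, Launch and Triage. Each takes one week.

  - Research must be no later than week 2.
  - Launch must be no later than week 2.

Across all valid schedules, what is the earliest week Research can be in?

Research's own window allows nothing later than week 2.
Research at week 1 is achievable: Research in week 1; Triage in week 1; Design in week 1; Launch in week 1.

week 1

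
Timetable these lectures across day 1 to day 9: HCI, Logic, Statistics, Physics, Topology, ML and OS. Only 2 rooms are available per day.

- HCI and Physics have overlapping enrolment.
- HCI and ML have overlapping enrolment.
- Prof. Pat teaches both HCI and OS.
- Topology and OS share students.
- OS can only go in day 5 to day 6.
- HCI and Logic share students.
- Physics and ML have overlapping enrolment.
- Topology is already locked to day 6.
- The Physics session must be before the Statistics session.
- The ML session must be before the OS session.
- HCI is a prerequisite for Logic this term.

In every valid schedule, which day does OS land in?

day 5

OS's window is day 5–day 6.
Topology is fixed at day 6, and OS can't share a day with Topology.
So OS must be day 5.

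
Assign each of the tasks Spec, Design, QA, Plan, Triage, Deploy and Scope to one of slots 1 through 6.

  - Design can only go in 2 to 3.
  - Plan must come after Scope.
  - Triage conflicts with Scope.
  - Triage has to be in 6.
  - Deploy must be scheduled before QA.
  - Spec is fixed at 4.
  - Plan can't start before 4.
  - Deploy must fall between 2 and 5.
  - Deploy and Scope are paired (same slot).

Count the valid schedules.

Splitting on Design: it can be 2 (26), 3 (26). Listing each branch's schedules as (Spec, QA, Plan, Triage, Deploy, Scope):
Design=2: (4,3,4,6,2,2) (4,3,5,6,2,2) (4,3,6,6,2,2) (4,4,4,6,2,2) (4,4,4,6,3,3) (4,4,5,6,2,2) (4,4,5,6,3,3) (4,4,6,6,2,2) (4,4,6,6,3,3) (4,5,4,6,2,2) (4,5,4,6,3,3) (4,5,5,6,2,2) (4,5,5,6,3,3) (4,5,5,6,4,4) (4,5,6,6,2,2) (4,5,6,6,3,3) (4,5,6,6,4,4) (4,6,4,6,2,2) (4,6,4,6,3,3) (4,6,5,6,2,2) (4,6,5,6,3,3) (4,6,5,6,4,4) (4,6,6,6,2,2) (4,6,6,6,3,3) (4,6,6,6,4,4) (4,6,6,6,5,5) — 26.
Design=3: (4,3,4,6,2,2) (4,3,5,6,2,2) (4,3,6,6,2,2) (4,4,4,6,2,2) (4,4,4,6,3,3) (4,4,5,6,2,2) (4,4,5,6,3,3) (4,4,6,6,2,2) (4,4,6,6,3,3) (4,5,4,6,2,2) (4,5,4,6,3,3) (4,5,5,6,2,2) (4,5,5,6,3,3) (4,5,5,6,4,4) (4,5,6,6,2,2) (4,5,6,6,3,3) (4,5,6,6,4,4) (4,6,4,6,2,2) (4,6,4,6,3,3) (4,6,5,6,2,2) (4,6,5,6,3,3) (4,6,5,6,4,4) (4,6,6,6,2,2) (4,6,6,6,3,3) (4,6,6,6,4,4) (4,6,6,6,5,5) — 26.
Summing: 26 + 26 = 52.

52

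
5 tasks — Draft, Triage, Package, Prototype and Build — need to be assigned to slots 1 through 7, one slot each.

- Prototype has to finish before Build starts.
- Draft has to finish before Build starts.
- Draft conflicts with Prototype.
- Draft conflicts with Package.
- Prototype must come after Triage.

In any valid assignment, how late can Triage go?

Downstream work caps Triage at 5.
Triage at 5 is achievable: Triage -> 5, Build -> 7, Prototype -> 6, Draft -> 1, Package -> 2.

5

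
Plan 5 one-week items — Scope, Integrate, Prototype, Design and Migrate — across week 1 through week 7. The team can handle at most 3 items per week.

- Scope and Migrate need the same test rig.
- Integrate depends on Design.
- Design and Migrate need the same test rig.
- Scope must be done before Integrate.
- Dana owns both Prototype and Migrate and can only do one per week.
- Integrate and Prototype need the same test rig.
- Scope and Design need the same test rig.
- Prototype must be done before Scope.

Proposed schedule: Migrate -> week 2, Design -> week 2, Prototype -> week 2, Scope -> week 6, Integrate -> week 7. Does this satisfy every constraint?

Invalid. Dana owns both Prototype and Migrate and can only do one per week.

The team can handle at most 3 items per week — holds.
Prototype must be done before Scope — holds.
Dana owns both Prototype and Migrate and can only do one per week — violated.
Scope and Design need the same test rig — holds.
Design and Migrate need the same test rig — violated.
Scope must be done before Integrate — holds.
Integrate depends on Design — holds.
Integrate and Prototype need the same test rig — holds.
Scope and Migrate need the same test rig — holds.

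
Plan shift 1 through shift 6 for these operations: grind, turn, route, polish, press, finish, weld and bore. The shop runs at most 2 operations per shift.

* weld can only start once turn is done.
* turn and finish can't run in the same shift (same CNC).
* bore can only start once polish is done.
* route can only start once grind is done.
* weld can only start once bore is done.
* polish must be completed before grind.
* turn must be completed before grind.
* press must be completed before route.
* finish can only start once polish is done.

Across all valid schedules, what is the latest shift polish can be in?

shift 3

Downstream work caps polish at shift 4.
polish at shift 3 is achievable: press=shift 1; polish=shift 3; bore=shift 4; finish=shift 6; turn=shift 1; grind=shift 4; route=shift 5; weld=shift 5.
Nothing later works — the conflict and capacity constraints rule out every shift after shift 3.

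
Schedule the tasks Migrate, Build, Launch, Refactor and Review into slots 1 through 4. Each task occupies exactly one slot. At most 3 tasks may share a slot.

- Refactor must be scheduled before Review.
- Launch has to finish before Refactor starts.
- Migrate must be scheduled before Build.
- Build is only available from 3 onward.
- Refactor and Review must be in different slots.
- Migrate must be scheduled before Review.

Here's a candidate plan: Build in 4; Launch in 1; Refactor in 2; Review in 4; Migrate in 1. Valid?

Yes

Refactor and Review must be in different slots — holds.
At most 3 tasks may share a slot — holds.
Migrate must be scheduled before Build — holds.
Build is only available from 3 onward — holds.
Launch has to finish before Refactor starts — holds.
Refactor must be scheduled before Review — holds.
Migrate must be scheduled before Review — holds.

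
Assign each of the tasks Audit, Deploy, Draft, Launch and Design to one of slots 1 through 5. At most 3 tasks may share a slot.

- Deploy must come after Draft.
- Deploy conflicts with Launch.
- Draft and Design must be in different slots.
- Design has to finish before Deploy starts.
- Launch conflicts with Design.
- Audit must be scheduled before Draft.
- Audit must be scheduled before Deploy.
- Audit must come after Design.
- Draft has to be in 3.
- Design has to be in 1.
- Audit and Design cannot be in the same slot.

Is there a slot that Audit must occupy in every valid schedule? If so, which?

2

Design is fixed at 1 and must come before Audit, so Audit is at least 2.
Draft is fixed at 3 and must come after Audit, so Audit is at most 2.
So Audit must be 2.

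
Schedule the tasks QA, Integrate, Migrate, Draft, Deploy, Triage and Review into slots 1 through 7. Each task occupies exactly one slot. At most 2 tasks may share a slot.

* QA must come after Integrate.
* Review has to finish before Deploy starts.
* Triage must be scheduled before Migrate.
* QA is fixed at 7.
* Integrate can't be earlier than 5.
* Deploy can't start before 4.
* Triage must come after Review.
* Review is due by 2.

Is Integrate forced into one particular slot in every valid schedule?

No

Integrate can be 5 (e.g. Integrate -> 5, Migrate -> 3, QA -> 7, Draft -> 1, Review -> 1, Deploy -> 4, Triage -> 2) or 6 (e.g. Draft=1, Migrate=3, QA=7, Triage=2, Integrate=6, Deploy=4, Review=1).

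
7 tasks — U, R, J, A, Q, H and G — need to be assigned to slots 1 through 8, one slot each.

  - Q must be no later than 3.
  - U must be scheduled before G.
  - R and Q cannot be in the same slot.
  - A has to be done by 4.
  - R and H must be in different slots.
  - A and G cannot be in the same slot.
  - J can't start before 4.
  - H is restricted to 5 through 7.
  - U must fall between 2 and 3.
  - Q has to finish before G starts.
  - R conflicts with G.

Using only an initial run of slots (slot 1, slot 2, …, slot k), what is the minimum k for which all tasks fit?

5 slots

The precedence chain requires at least 2 distinct slots.
H can't be placed before 5, so the schedule must run through at least slot 5.
5 works (last occupied slot: 5): for example U=2, Q=1, A=1, R=2, G=3, H=5, J=4.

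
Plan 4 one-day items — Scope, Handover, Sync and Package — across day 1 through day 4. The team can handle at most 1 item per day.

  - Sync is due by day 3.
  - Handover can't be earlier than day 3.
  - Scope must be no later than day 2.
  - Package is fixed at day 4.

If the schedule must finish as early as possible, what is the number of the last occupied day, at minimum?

4

With at most 1 per day and 4 work items, at least 4 days are needed.
Package can't be placed before day 4, so the schedule must run through at least day 4.
4 works (last occupied day: day 4): for example Handover in day 3; Sync in day 2; Scope in day 1; Package in day 4.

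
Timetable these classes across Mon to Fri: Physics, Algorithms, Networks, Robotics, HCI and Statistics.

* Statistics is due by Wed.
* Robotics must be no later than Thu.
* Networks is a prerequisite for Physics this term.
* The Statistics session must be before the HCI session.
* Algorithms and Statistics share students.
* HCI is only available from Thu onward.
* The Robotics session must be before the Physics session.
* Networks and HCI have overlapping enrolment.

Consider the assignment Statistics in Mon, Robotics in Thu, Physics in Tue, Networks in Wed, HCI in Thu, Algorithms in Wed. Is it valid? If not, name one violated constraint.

Algorithms and Statistics share students — holds.
Statistics is due by Wed — holds.
The Robotics session must be before the Physics session — violated.
HCI is only available from Thu onward — holds.
Networks is a prerequisite for Physics this term — violated.
Robotics must be no later than Thu — holds.
The Statistics session must be before the HCI session — holds.
Networks and HCI have overlapping enrolment — holds.

No — it violates: The Robotics session must be before the Physics session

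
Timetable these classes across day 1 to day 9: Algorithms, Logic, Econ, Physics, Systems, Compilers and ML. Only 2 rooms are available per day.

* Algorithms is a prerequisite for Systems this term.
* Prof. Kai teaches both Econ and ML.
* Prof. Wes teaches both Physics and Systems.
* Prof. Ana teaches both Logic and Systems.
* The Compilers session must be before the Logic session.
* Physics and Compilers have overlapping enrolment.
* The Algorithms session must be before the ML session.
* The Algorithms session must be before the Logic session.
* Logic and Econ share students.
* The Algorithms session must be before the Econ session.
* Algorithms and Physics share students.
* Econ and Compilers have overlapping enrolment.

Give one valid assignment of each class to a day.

Systems -> day 3; Econ -> day 3; Physics -> day 4; Algorithms -> day 1; Logic -> day 2; ML -> day 2; Compilers -> day 1

Checking: Compilers(day 1) before Logic(day 2); Algorithms(day 1) before Logic(day 2); Algorithms(day 1) before Systems(day 3); Algorithms(day 1) before ML(day 2); Algorithms(day 1) before Econ(day 3); Logic(day 2) != Systems(day 3); Econ(day 3) != Compilers(day 1); Econ(day 3) != ML(day 2); Logic(day 2) != Econ(day 3); Physics(day 4) != Systems(day 3); Physics(day 4) != Compilers(day 1); Algorithms(day 1) != Physics(day 4); max 2 per day (cap 2).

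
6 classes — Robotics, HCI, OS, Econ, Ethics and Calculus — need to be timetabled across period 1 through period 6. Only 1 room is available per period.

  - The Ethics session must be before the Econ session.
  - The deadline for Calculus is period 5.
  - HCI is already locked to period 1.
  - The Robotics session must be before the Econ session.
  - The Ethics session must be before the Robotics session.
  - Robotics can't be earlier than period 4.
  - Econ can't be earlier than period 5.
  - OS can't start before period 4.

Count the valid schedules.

6

Splitting on Robotics: it can be period 4 (4), period 5 (2). Listing each branch's schedules as (HCI, OS, Econ, Ethics, Calculus) by period number:
Robotics=period 4: (1,5,6,2,3) (1,5,6,3,2) (1,6,5,2,3) (1,6,5,3,2) — 4.
Robotics=period 5: (1,4,6,2,3) (1,4,6,3,2) — 2.
Summing: 4 + 2 = 6.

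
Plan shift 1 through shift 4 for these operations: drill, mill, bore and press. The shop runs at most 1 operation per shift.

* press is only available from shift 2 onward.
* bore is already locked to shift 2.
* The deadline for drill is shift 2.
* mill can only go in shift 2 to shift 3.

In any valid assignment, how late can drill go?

shift 1

Drill's own window allows nothing later than shift 2.
drill at shift 1 is achievable: bore -> shift 2, mill -> shift 3, press -> shift 4, drill -> shift 1.
Nothing later works — the capacity limit rule out every shift after shift 1.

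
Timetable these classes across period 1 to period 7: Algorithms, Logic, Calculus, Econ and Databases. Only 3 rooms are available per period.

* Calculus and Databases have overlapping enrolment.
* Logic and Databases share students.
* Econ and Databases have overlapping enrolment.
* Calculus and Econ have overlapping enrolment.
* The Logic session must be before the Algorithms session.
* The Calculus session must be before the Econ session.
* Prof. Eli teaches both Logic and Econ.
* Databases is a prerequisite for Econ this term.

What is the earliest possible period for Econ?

Precedence pushes Econ to at least period 2.
Econ at period 3 is achievable: Calculus in period 1, Logic in period 1, Econ in period 3, Algorithms in period 2, Databases in period 2.
Nothing earlier works — the conflict and capacity constraints rule out every period before period 3.

period 3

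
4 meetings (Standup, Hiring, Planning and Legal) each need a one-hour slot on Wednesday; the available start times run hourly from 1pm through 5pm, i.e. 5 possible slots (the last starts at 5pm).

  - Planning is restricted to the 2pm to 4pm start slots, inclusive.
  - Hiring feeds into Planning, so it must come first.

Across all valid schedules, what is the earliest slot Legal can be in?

Legal at 1pm is achievable: Planning -> 2pm, Hiring -> 1pm, Legal -> 1pm, Standup -> 1pm.

1pm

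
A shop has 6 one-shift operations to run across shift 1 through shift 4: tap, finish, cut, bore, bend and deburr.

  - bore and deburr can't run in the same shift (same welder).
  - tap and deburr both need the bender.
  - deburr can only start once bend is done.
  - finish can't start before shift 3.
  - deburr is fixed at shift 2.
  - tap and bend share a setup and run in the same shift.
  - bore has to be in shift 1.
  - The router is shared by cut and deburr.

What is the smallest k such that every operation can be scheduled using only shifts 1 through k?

3 shifts

The precedence chain requires at least 2 distinct shifts.
finish can't be placed before shift 3, so the schedule must run through at least shift 3.
3 works (last occupied shift: shift 3): for example deburr=shift 2; bore=shift 1; cut=shift 1; bend=shift 1; finish=shift 3; tap=shift 1.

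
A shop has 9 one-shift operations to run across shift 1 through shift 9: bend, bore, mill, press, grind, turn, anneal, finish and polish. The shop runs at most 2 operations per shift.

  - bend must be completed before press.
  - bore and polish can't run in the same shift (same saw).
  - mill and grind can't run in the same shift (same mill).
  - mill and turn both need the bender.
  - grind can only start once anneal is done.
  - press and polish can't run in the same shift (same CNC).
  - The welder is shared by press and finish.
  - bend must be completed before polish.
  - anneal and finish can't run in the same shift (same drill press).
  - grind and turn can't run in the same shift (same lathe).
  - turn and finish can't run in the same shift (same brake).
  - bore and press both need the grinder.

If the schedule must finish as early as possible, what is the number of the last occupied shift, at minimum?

The precedence chain requires at least 2 distinct shifts.
With at most 2 per shift and 9 operations, at least 5 shifts are needed.
5 works (last occupied shift: shift 5): for example grind=shift 2; bend=shift 1; anneal=shift 1; finish=shift 5; polish=shift 3; turn=shift 4; press=shift 2; mill=shift 3; bore=shift 4.

5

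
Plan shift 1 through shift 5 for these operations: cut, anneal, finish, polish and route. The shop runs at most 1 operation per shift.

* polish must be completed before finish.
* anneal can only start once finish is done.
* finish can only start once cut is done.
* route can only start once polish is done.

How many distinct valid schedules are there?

7

Splitting on cut: it can be shift 1 (3), shift 2 (3), shift 3 (1). Listing each branch's schedules as (anneal, finish, polish, route) by shift number:
cut=shift 1: (4,3,2,5) (5,3,2,4) (5,4,2,3) — 3.
cut=shift 2: (4,3,1,5) (5,3,1,4) (5,4,1,3) — 3.
cut=shift 3: (5,4,1,2) — 1.
Summing: 3 + 3 + 1 = 7.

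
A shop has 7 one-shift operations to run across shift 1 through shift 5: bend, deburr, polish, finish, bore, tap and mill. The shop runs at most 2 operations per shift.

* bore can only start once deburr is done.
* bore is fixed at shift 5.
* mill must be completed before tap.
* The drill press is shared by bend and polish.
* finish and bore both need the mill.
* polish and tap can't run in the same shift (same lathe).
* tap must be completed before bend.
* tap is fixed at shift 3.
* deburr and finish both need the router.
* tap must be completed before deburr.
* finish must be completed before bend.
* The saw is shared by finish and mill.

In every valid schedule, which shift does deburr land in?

shift 4

tap is fixed at shift 3 and must come before deburr, so deburr is at least shift 4.
bore is fixed at shift 5 and must come after deburr, so deburr is at most shift 4.
So deburr must be shift 4.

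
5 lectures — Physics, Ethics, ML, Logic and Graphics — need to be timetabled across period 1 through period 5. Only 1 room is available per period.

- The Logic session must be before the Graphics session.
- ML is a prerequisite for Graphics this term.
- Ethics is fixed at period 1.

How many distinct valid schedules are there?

Splitting on Physics: it can be period 2 (2), period 3 (2), period 4 (2), period 5 (2). Listing each branch's schedules as (Ethics, ML, Logic, Graphics) by period number:
Physics=period 2: (1,3,4,5) (1,4,3,5) — 2.
Physics=period 3: (1,2,4,5) (1,4,2,5) — 2.
Physics=period 4: (1,2,3,5) (1,3,2,5) — 2.
Physics=period 5: (1,2,3,4) (1,3,2,4) — 2.
Summing: 2 + 2 + 2 + 2 = 8.

8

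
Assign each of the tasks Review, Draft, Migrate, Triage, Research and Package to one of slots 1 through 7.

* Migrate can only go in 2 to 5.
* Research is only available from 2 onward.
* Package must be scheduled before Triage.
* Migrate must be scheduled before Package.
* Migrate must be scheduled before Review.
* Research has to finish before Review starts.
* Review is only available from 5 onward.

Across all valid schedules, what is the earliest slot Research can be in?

2

Research is available from 2; downstream work caps Research at 6.
Research at 2 is achievable: Triage=4, Package=3, Migrate=2, Draft=1, Review=5, Research=2.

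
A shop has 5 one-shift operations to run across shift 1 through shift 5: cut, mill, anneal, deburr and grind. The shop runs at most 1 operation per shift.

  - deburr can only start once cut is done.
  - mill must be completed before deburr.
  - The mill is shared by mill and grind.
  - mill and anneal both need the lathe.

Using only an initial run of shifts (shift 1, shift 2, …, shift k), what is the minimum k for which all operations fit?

The precedence chain requires at least 2 distinct shifts.
With at most 1 per shift and 5 operations, at least 5 shifts are needed.
5 works (last occupied shift: shift 5): for example anneal=shift 4; deburr=shift 3; mill=shift 2; grind=shift 5; cut=shift 1.

5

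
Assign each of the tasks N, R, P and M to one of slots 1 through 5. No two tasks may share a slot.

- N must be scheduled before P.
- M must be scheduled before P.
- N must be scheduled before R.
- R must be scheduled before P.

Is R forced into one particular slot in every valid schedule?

No

R can be 2 (e.g. M=3, P=4, N=1, R=2) or 3 (e.g. R in 3; N in 1; M in 2; P in 4).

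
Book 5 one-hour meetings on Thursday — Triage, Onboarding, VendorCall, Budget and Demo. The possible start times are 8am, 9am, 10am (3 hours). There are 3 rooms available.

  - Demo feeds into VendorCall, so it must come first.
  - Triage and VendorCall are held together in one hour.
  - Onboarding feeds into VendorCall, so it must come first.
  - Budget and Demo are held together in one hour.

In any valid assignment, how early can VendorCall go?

Precedence pushes VendorCall to at least 9am.
VendorCall at 9am is achievable: VendorCall in 9am, Triage in 9am, Budget in 8am, Onboarding in 8am, Demo in 8am.

9am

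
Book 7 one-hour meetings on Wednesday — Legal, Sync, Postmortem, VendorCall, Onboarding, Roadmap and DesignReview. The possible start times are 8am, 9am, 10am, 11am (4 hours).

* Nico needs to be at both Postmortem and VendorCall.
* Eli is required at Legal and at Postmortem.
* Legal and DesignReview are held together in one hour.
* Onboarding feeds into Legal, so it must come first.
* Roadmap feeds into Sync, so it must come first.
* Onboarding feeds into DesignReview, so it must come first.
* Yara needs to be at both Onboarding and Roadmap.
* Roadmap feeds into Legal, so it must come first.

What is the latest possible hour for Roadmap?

Downstream work caps Roadmap at 10am.
Roadmap at 10am is achievable: Onboarding in 8am; Sync in 11am; VendorCall in 9am; Roadmap in 10am; Legal in 11am; DesignReview in 11am; Postmortem in 8am.

10am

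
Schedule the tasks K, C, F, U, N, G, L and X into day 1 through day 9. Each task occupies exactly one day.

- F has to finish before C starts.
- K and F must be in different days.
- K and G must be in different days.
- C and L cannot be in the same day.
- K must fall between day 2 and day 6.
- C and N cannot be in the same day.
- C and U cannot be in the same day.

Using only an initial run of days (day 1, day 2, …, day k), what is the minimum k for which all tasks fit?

2

The precedence chain requires at least 2 distinct days.
2 works (last occupied day: day 2): for example F=day 1; L=day 1; U=day 1; X=day 1; N=day 1; G=day 1; K=day 2; C=day 2.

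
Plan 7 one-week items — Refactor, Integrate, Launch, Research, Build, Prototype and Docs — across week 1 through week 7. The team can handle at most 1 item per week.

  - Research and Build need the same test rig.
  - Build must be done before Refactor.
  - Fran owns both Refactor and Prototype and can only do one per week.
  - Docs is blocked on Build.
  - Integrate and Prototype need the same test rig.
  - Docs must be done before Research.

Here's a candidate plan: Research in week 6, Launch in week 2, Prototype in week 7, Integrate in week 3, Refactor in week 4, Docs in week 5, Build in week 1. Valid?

Build must be done before Refactor — holds.
Fran owns both Refactor and Prototype and can only do one per week — holds.
Research and Build need the same test rig — holds.
Docs must be done before Research — holds.
Integrate and Prototype need the same test rig — holds.
Docs is blocked on Build — holds.
The team can handle at most 1 item per week — holds.

Yes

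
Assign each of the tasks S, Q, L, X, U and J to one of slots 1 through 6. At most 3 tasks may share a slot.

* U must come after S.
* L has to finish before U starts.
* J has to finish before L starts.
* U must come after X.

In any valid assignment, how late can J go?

4

Downstream work caps J at 4.
J at 4 is achievable: L=5, Q=1, S=1, X=1, J=4, U=6.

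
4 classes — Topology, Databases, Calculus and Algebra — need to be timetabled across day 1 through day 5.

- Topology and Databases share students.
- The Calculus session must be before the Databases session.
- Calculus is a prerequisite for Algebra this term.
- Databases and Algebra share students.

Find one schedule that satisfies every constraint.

Algebra -> day 3, Topology -> day 1, Databases -> day 2, Calculus -> day 1

Checking: Calculus(day 1) before Algebra(day 3); Calculus(day 1) before Databases(day 2); Topology(day 1) != Databases(day 2); Databases(day 2) != Algebra(day 3).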